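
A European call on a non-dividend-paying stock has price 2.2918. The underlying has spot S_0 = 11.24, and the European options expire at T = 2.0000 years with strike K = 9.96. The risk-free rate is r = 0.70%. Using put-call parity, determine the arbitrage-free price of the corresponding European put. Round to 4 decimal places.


Answer: Put price = 0.8733

Derivation:
Put-call parity: C - P = S_0 * exp(-qT) - K * exp(-rT).
S_0 * exp(-qT) = 11.2400 * 1.00000000 = 11.24000000
K * exp(-rT) = 9.9600 * 0.98609754 = 9.82153154
P = C - S*exp(-qT) + K*exp(-rT)
P = 2.2918 - 11.24000000 + 9.82153154 = 0.8733


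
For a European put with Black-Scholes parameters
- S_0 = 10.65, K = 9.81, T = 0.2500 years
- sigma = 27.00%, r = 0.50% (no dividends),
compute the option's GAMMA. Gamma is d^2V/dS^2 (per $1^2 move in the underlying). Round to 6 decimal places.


d1 = 0.6853342117; d2 = 0.5503342117
phi(d1) = 0.3154421341; exp(-qT) = 1.0000000000; exp(-rT) = 0.9987507809
Gamma = exp(-qT) * phi(d1) / (S * sigma * sqrt(T)) = 1.0000000000 * 0.3154421341 / (10.6500 * 0.2700 * 0.5000000000) = 0.219400

Answer: Gamma = 0.219400


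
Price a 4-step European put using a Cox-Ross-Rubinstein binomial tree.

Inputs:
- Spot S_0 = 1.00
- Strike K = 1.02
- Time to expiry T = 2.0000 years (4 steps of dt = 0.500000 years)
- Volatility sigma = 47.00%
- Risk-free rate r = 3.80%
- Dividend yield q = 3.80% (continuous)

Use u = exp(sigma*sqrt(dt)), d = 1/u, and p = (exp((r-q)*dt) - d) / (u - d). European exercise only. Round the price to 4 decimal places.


Answer: Price = V(0,0) = 0.2417

Derivation:
dt = T/N = 0.500000
u = exp(sigma*sqrt(dt)) = 1.394227; d = 1/u = 0.717243
p = (exp((r-q)*dt) - d) / (u - d) = 0.417671
Discount per step: exp(-r*dt) = 0.981179
Stock lattice S(k, i) with i counting down-moves:
  k=0: S(0,0) = 1.0000
  k=1: S(1,0) = 1.3942; S(1,1) = 0.7172
  k=2: S(2,0) = 1.9439; S(2,1) = 1.0000; S(2,2) = 0.5144
  k=3: S(3,0) = 2.7102; S(3,1) = 1.3942; S(3,2) = 0.7172; S(3,3) = 0.3690
  k=4: S(4,0) = 3.7786; S(4,1) = 1.9439; S(4,2) = 1.0000; S(4,3) = 0.5144; S(4,4) = 0.2646
Terminal payoffs V(N, i) = max(K - S_T, 0):
  V(4,0) = 0.000000; V(4,1) = 0.000000; V(4,2) = 0.020000; V(4,3) = 0.505562; V(4,4) = 0.755354
Backward induction: V(k, i) = exp(-r*dt) * [p * V(k+1, i) + (1-p) * V(k+1, i+1)].
  V(3,0) = exp(-r*dt) * [p*0.000000 + (1-p)*0.000000] = 0.000000
  V(3,1) = exp(-r*dt) * [p*0.000000 + (1-p)*0.020000] = 0.011427
  V(3,2) = exp(-r*dt) * [p*0.020000 + (1-p)*0.505562] = 0.297059
  V(3,3) = exp(-r*dt) * [p*0.505562 + (1-p)*0.755354] = 0.638770
  V(2,0) = exp(-r*dt) * [p*0.000000 + (1-p)*0.011427] = 0.006529
  V(2,1) = exp(-r*dt) * [p*0.011427 + (1-p)*0.297059] = 0.174413
  V(2,2) = exp(-r*dt) * [p*0.297059 + (1-p)*0.638770] = 0.486711
  V(1,0) = exp(-r*dt) * [p*0.006529 + (1-p)*0.174413] = 0.102330
  V(1,1) = exp(-r*dt) * [p*0.174413 + (1-p)*0.486711] = 0.349568
  V(0,0) = exp(-r*dt) * [p*0.102330 + (1-p)*0.349568] = 0.241668


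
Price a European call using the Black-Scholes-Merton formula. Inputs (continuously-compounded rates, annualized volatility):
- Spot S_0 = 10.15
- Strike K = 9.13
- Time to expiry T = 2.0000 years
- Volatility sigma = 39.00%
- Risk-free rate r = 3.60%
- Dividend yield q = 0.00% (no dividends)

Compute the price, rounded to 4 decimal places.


Answer: Price = 2.9543

Derivation:
d1 = (ln(S/K) + (r - q + 0.5*sigma^2) * T) / (sigma * sqrt(T)) = 0.59833565
d2 = d1 - sigma * sqrt(T) = 0.04679236
exp(-rT) = 0.93053090; exp(-qT) = 1.00000000
C = S_0 * exp(-qT) * N(d1) - K * exp(-rT) * N(d2)
N(d1) = 0.72519200; N(d2) = 0.51866064
C = 10.1500 * 1.00000000 * 0.72519200 - 9.1300 * 0.93053090 * 0.51866064 = 2.9543


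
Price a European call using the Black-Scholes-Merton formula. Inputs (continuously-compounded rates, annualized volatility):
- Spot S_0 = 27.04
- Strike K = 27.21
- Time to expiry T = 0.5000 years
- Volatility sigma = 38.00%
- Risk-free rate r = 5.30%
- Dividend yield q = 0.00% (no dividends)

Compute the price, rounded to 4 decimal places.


d1 = (ln(S/K) + (r - q + 0.5*sigma^2) * T) / (sigma * sqrt(T)) = 0.20964859
d2 = d1 - sigma * sqrt(T) = -0.05905198
exp(-rT) = 0.97384804; exp(-qT) = 1.00000000
C = S_0 * exp(-qT) * N(d1) - K * exp(-rT) * N(d2)
N(d1) = 0.58302903; N(d2) = 0.47645535
C = 27.0400 * 1.00000000 * 0.58302903 - 27.2100 * 0.97384804 * 0.47645535 = 3.1398

Answer: Price = 3.1398


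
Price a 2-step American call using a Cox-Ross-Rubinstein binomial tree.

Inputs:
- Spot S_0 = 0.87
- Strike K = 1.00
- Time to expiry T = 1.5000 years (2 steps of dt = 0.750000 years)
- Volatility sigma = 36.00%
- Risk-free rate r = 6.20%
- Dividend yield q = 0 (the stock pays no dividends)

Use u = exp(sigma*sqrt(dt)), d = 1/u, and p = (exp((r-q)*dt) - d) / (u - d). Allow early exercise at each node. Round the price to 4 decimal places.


dt = T/N = 0.750000
u = exp(sigma*sqrt(dt)) = 1.365839; d = 1/u = 0.732151
p = (exp((r-q)*dt) - d) / (u - d) = 0.497796
Discount per step: exp(-r*dt) = 0.954565
Stock lattice S(k, i) with i counting down-moves:
  k=0: S(0,0) = 0.8700
  k=1: S(1,0) = 1.1883; S(1,1) = 0.6370
  k=2: S(2,0) = 1.6230; S(2,1) = 0.8700; S(2,2) = 0.4664
Terminal payoffs V(N, i) = max(S_T - K, 0):
  V(2,0) = 0.623000; V(2,1) = 0.000000; V(2,2) = 0.000000
Backward induction: V(k, i) = exp(-r*dt) * [p * V(k+1, i) + (1-p) * V(k+1, i+1)]; then take max(V_cont, immediate exercise) for American.
  V(1,0) = exp(-r*dt) * [p*0.623000 + (1-p)*0.000000] = 0.296036; exercise = 0.188280; V(1,0) = max -> 0.296036
  V(1,1) = exp(-r*dt) * [p*0.000000 + (1-p)*0.000000] = 0.000000; exercise = 0.000000; V(1,1) = max -> 0.000000
  V(0,0) = exp(-r*dt) * [p*0.296036 + (1-p)*0.000000] = 0.140670; exercise = 0.000000; V(0,0) = max -> 0.140670

Answer: Price = V(0,0) = 0.1407


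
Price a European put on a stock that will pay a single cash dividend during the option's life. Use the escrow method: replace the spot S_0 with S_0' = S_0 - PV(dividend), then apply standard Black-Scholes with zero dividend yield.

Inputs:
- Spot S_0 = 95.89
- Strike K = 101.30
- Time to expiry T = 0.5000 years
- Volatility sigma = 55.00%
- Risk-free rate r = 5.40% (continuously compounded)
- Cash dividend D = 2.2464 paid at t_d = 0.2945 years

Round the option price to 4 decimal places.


PV(D) = D * exp(-r * t_d) = 2.2464 * 0.98422279 = 2.21095806
S_0' = S_0 - PV(D) = 95.8900 - 2.21095806 = 93.67904194
d1 = (ln(S_0'/K) + (r + sigma^2/2)*T) / (sigma*sqrt(T)) = 0.06277329
d2 = d1 - sigma*sqrt(T) = -0.32613544
exp(-rT) = 0.97336124
N(-d1) = 0.47497352; N(-d2) = 0.62783906
P = K * exp(-rT) * N(-d2) - S_0' * N(-d1) = 101.3000 * 0.97336124 * 0.62783906 - 93.67904194 * 0.47497352 = 17.4108

Answer: Price = 17.4108


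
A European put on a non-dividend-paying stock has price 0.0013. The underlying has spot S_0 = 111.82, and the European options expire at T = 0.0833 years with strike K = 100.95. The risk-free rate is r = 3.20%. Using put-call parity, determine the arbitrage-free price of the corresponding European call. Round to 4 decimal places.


Answer: Call price = 11.1400

Derivation:
Put-call parity: C - P = S_0 * exp(-qT) - K * exp(-rT).
S_0 * exp(-qT) = 111.8200 * 1.00000000 = 111.82000000
K * exp(-rT) = 100.9500 * 0.99733795 = 100.68126601
C = P + S*exp(-qT) - K*exp(-rT)
C = 0.0013 + 111.82000000 - 100.68126601 = 11.1400


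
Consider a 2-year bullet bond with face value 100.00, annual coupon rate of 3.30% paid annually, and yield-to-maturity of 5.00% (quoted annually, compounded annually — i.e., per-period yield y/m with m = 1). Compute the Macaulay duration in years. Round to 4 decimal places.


Coupon per period c = face * coupon_rate / m = 3.300000
Periods per year m = 1; per-period yield y/m = 0.050000
Number of cashflows N = 2
Cashflows (t years, CF_t, discount factor 1/(1+y/m)^(m*t), PV):
  t = 1.0000: CF_t = 3.300000, DF = 0.952381, PV = 3.142857
  t = 2.0000: CF_t = 103.300000, DF = 0.907029, PV = 93.696145
Price P = sum_t PV_t = 96.839002
Macaulay numerator sum_t t * PV_t:
  t * PV_t at t = 1.0000: 3.142857
  t * PV_t at t = 2.0000: 187.392290
Macaulay duration D = (sum_t t * PV_t) / P = 190.535147 / 96.839002 = 1.967546

Answer: Macaulay duration = 1.9675 years


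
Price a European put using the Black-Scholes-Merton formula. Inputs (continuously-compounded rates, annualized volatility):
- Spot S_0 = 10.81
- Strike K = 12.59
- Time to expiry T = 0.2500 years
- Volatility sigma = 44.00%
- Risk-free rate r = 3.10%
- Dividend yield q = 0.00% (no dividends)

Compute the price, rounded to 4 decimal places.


d1 = (ln(S/K) + (r - q + 0.5*sigma^2) * T) / (sigma * sqrt(T)) = -0.54764189
d2 = d1 - sigma * sqrt(T) = -0.76764189
exp(-rT) = 0.99227995; exp(-qT) = 1.00000000
P = K * exp(-rT) * N(-d2) - S_0 * exp(-qT) * N(-d1)
N(-d1) = 0.70803109; N(-d2) = 0.77865002
P = 12.5900 * 0.99227995 * 0.77865002 - 10.8100 * 1.00000000 * 0.70803109 = 2.0737

Answer: Price = 2.0737


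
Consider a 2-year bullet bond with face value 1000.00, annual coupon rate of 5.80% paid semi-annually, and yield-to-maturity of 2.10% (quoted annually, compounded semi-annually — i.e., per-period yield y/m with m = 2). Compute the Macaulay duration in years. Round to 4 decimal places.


Answer: Macaulay duration = 1.9202 years

Derivation:
Coupon per period c = face * coupon_rate / m = 29.000000
Periods per year m = 2; per-period yield y/m = 0.010500
Number of cashflows N = 4
Cashflows (t years, CF_t, discount factor 1/(1+y/m)^(m*t), PV):
  t = 0.5000: CF_t = 29.000000, DF = 0.989609, PV = 28.698664
  t = 1.0000: CF_t = 29.000000, DF = 0.979326, PV = 28.400459
  t = 1.5000: CF_t = 29.000000, DF = 0.969150, PV = 28.105353
  t = 2.0000: CF_t = 1029.000000, DF = 0.959080, PV = 986.893079
Price P = sum_t PV_t = 1072.097555
Macaulay numerator sum_t t * PV_t:
  t * PV_t at t = 0.5000: 14.349332
  t * PV_t at t = 1.0000: 28.400459
  t * PV_t at t = 1.5000: 42.158029
  t * PV_t at t = 2.0000: 1973.786158
Macaulay duration D = (sum_t t * PV_t) / P = 2058.693979 / 1072.097555 = 1.920249


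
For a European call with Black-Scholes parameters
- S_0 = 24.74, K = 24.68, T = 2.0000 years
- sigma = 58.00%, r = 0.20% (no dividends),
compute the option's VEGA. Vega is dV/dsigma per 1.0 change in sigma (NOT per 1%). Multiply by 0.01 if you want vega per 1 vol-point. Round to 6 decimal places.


d1 = 0.4179588316; d2 = -0.4022850346
phi(d1) = 0.3655751816; exp(-qT) = 1.0000000000; exp(-rT) = 0.9960079893
Vega = S * exp(-qT) * phi(d1) * sqrt(T) = 24.7400 * 1.0000000000 * 0.3655751816 * 1.4142135624 = 12.790614

Answer: Vega = 12.790614


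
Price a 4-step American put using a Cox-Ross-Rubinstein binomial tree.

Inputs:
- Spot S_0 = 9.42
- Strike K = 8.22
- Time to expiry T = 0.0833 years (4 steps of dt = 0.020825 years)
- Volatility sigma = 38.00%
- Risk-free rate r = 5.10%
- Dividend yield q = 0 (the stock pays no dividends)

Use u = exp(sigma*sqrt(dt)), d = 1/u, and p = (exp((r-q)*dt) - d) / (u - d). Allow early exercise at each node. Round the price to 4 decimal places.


Answer: Price = V(0,0) = 0.0421

Derivation:
dt = T/N = 0.020825
u = exp(sigma*sqrt(dt)) = 1.056369; d = 1/u = 0.946639
p = (exp((r-q)*dt) - d) / (u - d) = 0.495978
Discount per step: exp(-r*dt) = 0.998938
Stock lattice S(k, i) with i counting down-moves:
  k=0: S(0,0) = 9.4200
  k=1: S(1,0) = 9.9510; S(1,1) = 8.9173
  k=2: S(2,0) = 10.5119; S(2,1) = 9.4200; S(2,2) = 8.4415
  k=3: S(3,0) = 11.1045; S(3,1) = 9.9510; S(3,2) = 8.9173; S(3,3) = 7.9911
  k=4: S(4,0) = 11.7304; S(4,1) = 10.5119; S(4,2) = 9.4200; S(4,3) = 8.4415; S(4,4) = 7.5646
Terminal payoffs V(N, i) = max(K - S_T, 0):
  V(4,0) = 0.000000; V(4,1) = 0.000000; V(4,2) = 0.000000; V(4,3) = 0.000000; V(4,4) = 0.655352
Backward induction: V(k, i) = exp(-r*dt) * [p * V(k+1, i) + (1-p) * V(k+1, i+1)]; then take max(V_cont, immediate exercise) for American.
  V(3,0) = exp(-r*dt) * [p*0.000000 + (1-p)*0.000000] = 0.000000; exercise = 0.000000; V(3,0) = max -> 0.000000
  V(3,1) = exp(-r*dt) * [p*0.000000 + (1-p)*0.000000] = 0.000000; exercise = 0.000000; V(3,1) = max -> 0.000000
  V(3,2) = exp(-r*dt) * [p*0.000000 + (1-p)*0.000000] = 0.000000; exercise = 0.000000; V(3,2) = max -> 0.000000
  V(3,3) = exp(-r*dt) * [p*0.000000 + (1-p)*0.655352] = 0.329961; exercise = 0.228942; V(3,3) = max -> 0.329961
  V(2,0) = exp(-r*dt) * [p*0.000000 + (1-p)*0.000000] = 0.000000; exercise = 0.000000; V(2,0) = max -> 0.000000
  V(2,1) = exp(-r*dt) * [p*0.000000 + (1-p)*0.000000] = 0.000000; exercise = 0.000000; V(2,1) = max -> 0.000000
  V(2,2) = exp(-r*dt) * [p*0.000000 + (1-p)*0.329961] = 0.166131; exercise = 0.000000; V(2,2) = max -> 0.166131
  V(1,0) = exp(-r*dt) * [p*0.000000 + (1-p)*0.000000] = 0.000000; exercise = 0.000000; V(1,0) = max -> 0.000000
  V(1,1) = exp(-r*dt) * [p*0.000000 + (1-p)*0.166131] = 0.083645; exercise = 0.000000; V(1,1) = max -> 0.083645
  V(0,0) = exp(-r*dt) * [p*0.000000 + (1-p)*0.083645] = 0.042114; exercise = 0.000000; V(0,0) = max -> 0.042114


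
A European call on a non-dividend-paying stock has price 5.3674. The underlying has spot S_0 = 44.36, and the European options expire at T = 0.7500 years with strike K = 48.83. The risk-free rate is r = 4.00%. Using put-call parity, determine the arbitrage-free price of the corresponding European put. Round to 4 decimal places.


Answer: Put price = 8.3943

Derivation:
Put-call parity: C - P = S_0 * exp(-qT) - K * exp(-rT).
S_0 * exp(-qT) = 44.3600 * 1.00000000 = 44.36000000
K * exp(-rT) = 48.8300 * 0.97044553 = 47.38685540
P = C - S*exp(-qT) + K*exp(-rT)
P = 5.3674 - 44.36000000 + 47.38685540 = 8.3943


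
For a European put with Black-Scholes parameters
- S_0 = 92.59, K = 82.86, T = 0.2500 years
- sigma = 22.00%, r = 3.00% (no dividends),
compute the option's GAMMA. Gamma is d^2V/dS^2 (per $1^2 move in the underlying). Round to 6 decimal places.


d1 = 1.1325337074; d2 = 1.0225337074
phi(d1) = 0.2100825286; exp(-qT) = 1.0000000000; exp(-rT) = 0.9925280548
Gamma = exp(-qT) * phi(d1) / (S * sigma * sqrt(T)) = 1.0000000000 * 0.2100825286 / (92.5900 * 0.2200 * 0.5000000000) = 0.020627

Answer: Gamma = 0.020627


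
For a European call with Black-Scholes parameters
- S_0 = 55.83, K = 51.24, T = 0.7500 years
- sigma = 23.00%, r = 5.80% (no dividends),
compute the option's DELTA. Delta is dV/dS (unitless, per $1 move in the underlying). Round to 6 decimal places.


d1 = 0.7486896666; d2 = 0.5495038237
phi(d1) = 0.3014332617; exp(-qT) = 1.0000000000; exp(-rT) = 0.9574325541
N(d1) = 0.7729778634
Delta = exp(-qT) * N(d1) = 1.0000000000 * 0.7729778634 = 0.772978

Answer: Delta = 0.772978


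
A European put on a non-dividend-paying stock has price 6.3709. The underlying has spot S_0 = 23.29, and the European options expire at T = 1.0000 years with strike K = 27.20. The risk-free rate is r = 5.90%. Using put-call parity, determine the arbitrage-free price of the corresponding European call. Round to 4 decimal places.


Answer: Call price = 4.0193

Derivation:
Put-call parity: C - P = S_0 * exp(-qT) - K * exp(-rT).
S_0 * exp(-qT) = 23.2900 * 1.00000000 = 23.29000000
K * exp(-rT) = 27.2000 * 0.94270677 = 25.64162412
C = P + S*exp(-qT) - K*exp(-rT)
C = 6.3709 + 23.29000000 - 25.64162412 = 4.0193


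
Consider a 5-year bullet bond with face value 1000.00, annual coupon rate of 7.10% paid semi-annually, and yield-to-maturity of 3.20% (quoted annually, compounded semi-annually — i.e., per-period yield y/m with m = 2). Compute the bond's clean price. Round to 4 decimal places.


Coupon per period c = face * coupon_rate / m = 35.500000
Periods per year m = 2; per-period yield y/m = 0.016000
Number of cashflows N = 10
Cashflows (t years, CF_t, discount factor 1/(1+y/m)^(m*t), PV):
  t = 0.5000: CF_t = 35.500000, DF = 0.984252, PV = 34.940945
  t = 1.0000: CF_t = 35.500000, DF = 0.968752, PV = 34.390694
  t = 1.5000: CF_t = 35.500000, DF = 0.953496, PV = 33.849108
  t = 2.0000: CF_t = 35.500000, DF = 0.938480, PV = 33.316051
  t = 2.5000: CF_t = 35.500000, DF = 0.923701, PV = 32.791389
  t = 3.0000: CF_t = 35.500000, DF = 0.909155, PV = 32.274989
  t = 3.5000: CF_t = 35.500000, DF = 0.894837, PV = 31.766722
  t = 4.0000: CF_t = 35.500000, DF = 0.880745, PV = 31.266458
  t = 4.5000: CF_t = 35.500000, DF = 0.866875, PV = 30.774073
  t = 5.0000: CF_t = 1035.500000, DF = 0.853224, PV = 883.513162
Price P = sum_t PV_t = 1178.883591

Answer: Price = 1178.8836


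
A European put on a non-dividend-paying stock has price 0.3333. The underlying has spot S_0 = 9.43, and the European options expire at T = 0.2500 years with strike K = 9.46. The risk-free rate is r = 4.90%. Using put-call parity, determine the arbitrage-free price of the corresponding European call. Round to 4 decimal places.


Put-call parity: C - P = S_0 * exp(-qT) - K * exp(-rT).
S_0 * exp(-qT) = 9.4300 * 1.00000000 = 9.43000000
K * exp(-rT) = 9.4600 * 0.98782473 = 9.34482191
C = P + S*exp(-qT) - K*exp(-rT)
C = 0.3333 + 9.43000000 - 9.34482191 = 0.4185

Answer: Call price = 0.4185


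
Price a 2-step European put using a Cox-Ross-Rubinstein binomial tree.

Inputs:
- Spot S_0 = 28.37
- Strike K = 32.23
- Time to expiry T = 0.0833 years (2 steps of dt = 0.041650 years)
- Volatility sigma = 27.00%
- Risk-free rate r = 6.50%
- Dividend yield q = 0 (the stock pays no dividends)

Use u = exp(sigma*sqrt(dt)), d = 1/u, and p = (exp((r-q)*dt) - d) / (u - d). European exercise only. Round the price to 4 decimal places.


Answer: Price = V(0,0) = 3.6860

Derivation:
dt = T/N = 0.041650
u = exp(sigma*sqrt(dt)) = 1.056649; d = 1/u = 0.946388
p = (exp((r-q)*dt) - d) / (u - d) = 0.510814
Discount per step: exp(-r*dt) = 0.997296
Stock lattice S(k, i) with i counting down-moves:
  k=0: S(0,0) = 28.3700
  k=1: S(1,0) = 29.9771; S(1,1) = 26.8490
  k=2: S(2,0) = 31.6753; S(2,1) = 28.3700; S(2,2) = 25.4096
Terminal payoffs V(N, i) = max(K - S_T, 0):
  V(2,0) = 0.554699; V(2,1) = 3.860000; V(2,2) = 6.820395
Backward induction: V(k, i) = exp(-r*dt) * [p * V(k+1, i) + (1-p) * V(k+1, i+1)].
  V(1,0) = exp(-r*dt) * [p*0.554699 + (1-p)*3.860000] = 2.165734
  V(1,1) = exp(-r*dt) * [p*3.860000 + (1-p)*6.820395] = 5.293832
  V(0,0) = exp(-r*dt) * [p*2.165734 + (1-p)*5.293832] = 3.685962


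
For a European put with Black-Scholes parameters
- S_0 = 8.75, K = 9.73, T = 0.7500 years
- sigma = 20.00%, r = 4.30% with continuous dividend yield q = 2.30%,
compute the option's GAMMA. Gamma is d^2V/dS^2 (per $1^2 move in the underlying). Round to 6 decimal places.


Answer: Gamma = 0.234890

Derivation:
d1 = -0.4397110956; d2 = -0.6129161764
phi(d1) = 0.3621809041; exp(-qT) = 0.9828979294; exp(-rT) = 0.9682644857
Gamma = exp(-qT) * phi(d1) / (S * sigma * sqrt(T)) = 0.9828979294 * 0.3621809041 / (8.7500 * 0.2000 * 0.8660254038) = 0.234890


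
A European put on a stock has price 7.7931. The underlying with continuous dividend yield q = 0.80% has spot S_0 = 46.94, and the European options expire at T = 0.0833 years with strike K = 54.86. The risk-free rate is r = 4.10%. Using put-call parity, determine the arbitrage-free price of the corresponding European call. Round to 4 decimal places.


Put-call parity: C - P = S_0 * exp(-qT) - K * exp(-rT).
S_0 * exp(-qT) = 46.9400 * 0.99933382 = 46.90872960
K * exp(-rT) = 54.8600 * 0.99659053 = 54.67295623
C = P + S*exp(-qT) - K*exp(-rT)
C = 7.7931 + 46.90872960 - 54.67295623 = 0.0289

Answer: Call price = 0.0289


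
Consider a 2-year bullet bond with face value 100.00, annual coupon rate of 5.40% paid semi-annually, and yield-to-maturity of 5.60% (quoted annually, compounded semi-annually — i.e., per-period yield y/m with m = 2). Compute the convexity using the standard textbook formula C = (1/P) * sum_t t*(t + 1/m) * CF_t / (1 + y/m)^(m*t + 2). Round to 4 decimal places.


Answer: Convexity = 4.4869

Derivation:
Coupon per period c = face * coupon_rate / m = 2.700000
Periods per year m = 2; per-period yield y/m = 0.028000
Number of cashflows N = 4
Cashflows (t years, CF_t, discount factor 1/(1+y/m)^(m*t), PV):
  t = 0.5000: CF_t = 2.700000, DF = 0.972763, PV = 2.626459
  t = 1.0000: CF_t = 2.700000, DF = 0.946267, PV = 2.554921
  t = 1.5000: CF_t = 2.700000, DF = 0.920493, PV = 2.485332
  t = 2.0000: CF_t = 102.700000, DF = 0.895422, PV = 91.959793
Price P = sum_t PV_t = 99.626506
Convexity numerator sum_t t*(t + 1/m) * CF_t / (1+y/m)^(m*t + 2):
  t = 0.5000: term = 1.242666
  t = 1.0000: term = 3.626457
  t = 1.5000: term = 7.055364
  t = 2.0000: term = 435.092663
Convexity = (1/P) * sum = 447.017151 / 99.626506 = 4.486930


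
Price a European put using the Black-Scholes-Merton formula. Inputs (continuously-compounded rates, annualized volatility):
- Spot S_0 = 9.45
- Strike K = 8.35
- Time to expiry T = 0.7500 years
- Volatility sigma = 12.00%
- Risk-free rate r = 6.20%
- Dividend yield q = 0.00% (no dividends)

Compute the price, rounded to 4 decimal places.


d1 = (ln(S/K) + (r - q + 0.5*sigma^2) * T) / (sigma * sqrt(T)) = 1.69022373
d2 = d1 - sigma * sqrt(T) = 1.58630068
exp(-rT) = 0.95456456; exp(-qT) = 1.00000000
P = K * exp(-rT) * N(-d2) - S_0 * exp(-qT) * N(-d1)
N(-d1) = 0.04549258; N(-d2) = 0.05633556
P = 8.3500 * 0.95456456 * 0.05633556 - 9.4500 * 1.00000000 * 0.04549258 = 0.0191

Answer: Price = 0.0191


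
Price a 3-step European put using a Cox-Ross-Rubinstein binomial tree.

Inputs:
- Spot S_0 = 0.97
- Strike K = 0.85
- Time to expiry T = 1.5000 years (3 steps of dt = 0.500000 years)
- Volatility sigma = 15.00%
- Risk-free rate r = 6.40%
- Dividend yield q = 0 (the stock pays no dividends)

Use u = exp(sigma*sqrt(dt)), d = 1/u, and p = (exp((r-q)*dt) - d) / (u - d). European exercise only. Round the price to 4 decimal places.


Answer: Price = V(0,0) = 0.0068

Derivation:
dt = T/N = 0.500000
u = exp(sigma*sqrt(dt)) = 1.111895; d = 1/u = 0.899365
p = (exp((r-q)*dt) - d) / (u - d) = 0.626510
Discount per step: exp(-r*dt) = 0.968507
Stock lattice S(k, i) with i counting down-moves:
  k=0: S(0,0) = 0.9700
  k=1: S(1,0) = 1.0785; S(1,1) = 0.8724
  k=2: S(2,0) = 1.1992; S(2,1) = 0.9700; S(2,2) = 0.7846
  k=3: S(3,0) = 1.3334; S(3,1) = 1.0785; S(3,2) = 0.8724; S(3,3) = 0.7056
Terminal payoffs V(N, i) = max(K - S_T, 0):
  V(3,0) = 0.000000; V(3,1) = 0.000000; V(3,2) = 0.000000; V(3,3) = 0.144365
Backward induction: V(k, i) = exp(-r*dt) * [p * V(k+1, i) + (1-p) * V(k+1, i+1)].
  V(2,0) = exp(-r*dt) * [p*0.000000 + (1-p)*0.000000] = 0.000000
  V(2,1) = exp(-r*dt) * [p*0.000000 + (1-p)*0.000000] = 0.000000
  V(2,2) = exp(-r*dt) * [p*0.000000 + (1-p)*0.144365] = 0.052221
  V(1,0) = exp(-r*dt) * [p*0.000000 + (1-p)*0.000000] = 0.000000
  V(1,1) = exp(-r*dt) * [p*0.000000 + (1-p)*0.052221] = 0.018890
  V(0,0) = exp(-r*dt) * [p*0.000000 + (1-p)*0.018890] = 0.006833


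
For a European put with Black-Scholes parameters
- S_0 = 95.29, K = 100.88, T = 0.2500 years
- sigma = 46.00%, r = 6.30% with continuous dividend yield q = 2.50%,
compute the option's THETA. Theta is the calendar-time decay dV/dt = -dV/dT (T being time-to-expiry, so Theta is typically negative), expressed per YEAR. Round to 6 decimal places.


d1 = -0.0915513839; d2 = -0.3215513839
phi(d1) = 0.3972738804; exp(-qT) = 0.9937694906; exp(-rT) = 0.9843733826
Theta = -S*exp(-qT)*phi(d1)*sigma/(2*sqrt(T)) + r*K*exp(-rT)*N(-d2) - q*S*exp(-qT)*N(-d1)
N(-d1) = 0.5364727604; N(-d2) = 0.6261037104; sqrt(T) = 0.5000000000
Term 1 = -95.2900 * 0.9937694906 * 0.3972738804 * 0.4600 / (2 * 0.5000000000) = -17.3053676601
Term 2 = 0.0630 * 100.8800 * 0.9843733826 * 0.6261037104 = 3.9169836830
Term 3 = -0.0250 * 95.2900 * 0.9937694906 * 0.5364727604 = -1.2700495662
Theta = -17.3053676601 + (3.9169836830) + (-1.2700495662) = -14.658434

Answer: Theta = -14.658434


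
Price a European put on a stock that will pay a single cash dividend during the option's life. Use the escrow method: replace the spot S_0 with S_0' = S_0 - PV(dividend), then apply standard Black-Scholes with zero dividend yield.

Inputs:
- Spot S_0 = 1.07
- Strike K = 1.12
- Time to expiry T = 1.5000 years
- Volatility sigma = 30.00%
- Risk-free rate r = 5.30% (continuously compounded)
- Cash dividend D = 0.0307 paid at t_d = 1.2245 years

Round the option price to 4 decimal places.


PV(D) = D * exp(-r * t_d) = 0.0307 * 0.93716258 = 0.02877089
S_0' = S_0 - PV(D) = 1.0700 - 0.02877089 = 1.04122911
d1 = (ln(S_0'/K) + (r + sigma^2/2)*T) / (sigma*sqrt(T)) = 0.20160162
d2 = d1 - sigma*sqrt(T) = -0.16582184
exp(-rT) = 0.92357802
N(-d1) = 0.42011409; N(-d2) = 0.56585142
P = K * exp(-rT) * N(-d2) - S_0' * N(-d1) = 1.1200 * 0.92357802 * 0.56585142 - 1.04122911 * 0.42011409 = 0.1479

Answer: Price = 0.1479


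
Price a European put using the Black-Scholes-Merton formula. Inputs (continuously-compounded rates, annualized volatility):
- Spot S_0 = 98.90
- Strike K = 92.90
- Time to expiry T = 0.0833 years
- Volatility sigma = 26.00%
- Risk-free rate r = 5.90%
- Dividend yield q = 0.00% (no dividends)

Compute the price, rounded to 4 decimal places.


Answer: Price = 0.7209

Derivation:
d1 = (ln(S/K) + (r - q + 0.5*sigma^2) * T) / (sigma * sqrt(T)) = 0.93703816
d2 = d1 - sigma * sqrt(T) = 0.86199763
exp(-rT) = 0.99509736; exp(-qT) = 1.00000000
P = K * exp(-rT) * N(-d2) - S_0 * exp(-qT) * N(-d1)
N(-d1) = 0.17436947; N(-d2) = 0.19434441
P = 92.9000 * 0.99509736 * 0.19434441 - 98.9000 * 1.00000000 * 0.17436947 = 0.7209


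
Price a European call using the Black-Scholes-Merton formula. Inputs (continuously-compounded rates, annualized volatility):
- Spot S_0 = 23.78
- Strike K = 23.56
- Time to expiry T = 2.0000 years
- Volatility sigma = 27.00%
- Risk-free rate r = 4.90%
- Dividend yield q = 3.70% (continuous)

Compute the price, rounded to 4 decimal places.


Answer: Price = 3.6629

Derivation:
d1 = (ln(S/K) + (r - q + 0.5*sigma^2) * T) / (sigma * sqrt(T)) = 0.27811435
d2 = d1 - sigma * sqrt(T) = -0.10372331
exp(-rT) = 0.90664890; exp(-qT) = 0.92867169
C = S_0 * exp(-qT) * N(d1) - K * exp(-rT) * N(d2)
N(d1) = 0.60953771; N(d2) = 0.45869446
C = 23.7800 * 0.92867169 * 0.60953771 - 23.5600 * 0.90664890 * 0.45869446 = 3.6629


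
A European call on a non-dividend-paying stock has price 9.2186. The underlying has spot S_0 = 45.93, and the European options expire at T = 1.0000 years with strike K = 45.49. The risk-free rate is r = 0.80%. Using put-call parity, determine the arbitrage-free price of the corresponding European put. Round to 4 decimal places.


Answer: Put price = 8.4161

Derivation:
Put-call parity: C - P = S_0 * exp(-qT) - K * exp(-rT).
S_0 * exp(-qT) = 45.9300 * 1.00000000 = 45.93000000
K * exp(-rT) = 45.4900 * 0.99203191 = 45.12753181
P = C - S*exp(-qT) + K*exp(-rT)
P = 9.2186 - 45.93000000 + 45.12753181 = 8.4161


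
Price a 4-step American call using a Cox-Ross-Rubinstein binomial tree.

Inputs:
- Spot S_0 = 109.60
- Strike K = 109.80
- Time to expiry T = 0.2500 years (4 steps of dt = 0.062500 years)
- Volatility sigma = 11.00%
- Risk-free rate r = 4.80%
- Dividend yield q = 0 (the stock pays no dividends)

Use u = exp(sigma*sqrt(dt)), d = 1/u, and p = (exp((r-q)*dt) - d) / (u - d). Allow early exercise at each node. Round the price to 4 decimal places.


Answer: Price = V(0,0) = 2.8772

Derivation:
dt = T/N = 0.062500
u = exp(sigma*sqrt(dt)) = 1.027882; d = 1/u = 0.972875
p = (exp((r-q)*dt) - d) / (u - d) = 0.547746
Discount per step: exp(-r*dt) = 0.997004
Stock lattice S(k, i) with i counting down-moves:
  k=0: S(0,0) = 109.6000
  k=1: S(1,0) = 112.6558; S(1,1) = 106.6271
  k=2: S(2,0) = 115.7969; S(2,1) = 109.6000; S(2,2) = 103.7348
  k=3: S(3,0) = 119.0255; S(3,1) = 112.6558; S(3,2) = 106.6271; S(3,3) = 100.9209
  k=4: S(4,0) = 122.3441; S(4,1) = 115.7969; S(4,2) = 109.6000; S(4,3) = 103.7348; S(4,4) = 98.1834
Terminal payoffs V(N, i) = max(S_T - K, 0):
  V(4,0) = 12.544077; V(4,1) = 5.996851; V(4,2) = 0.000000; V(4,3) = 0.000000; V(4,4) = 0.000000
Backward induction: V(k, i) = exp(-r*dt) * [p * V(k+1, i) + (1-p) * V(k+1, i+1)]; then take max(V_cont, immediate exercise) for American.
  V(3,0) = exp(-r*dt) * [p*12.544077 + (1-p)*5.996851] = 9.554361; exercise = 9.225455; V(3,0) = max -> 9.554361
  V(3,1) = exp(-r*dt) * [p*5.996851 + (1-p)*0.000000] = 3.274911; exercise = 2.855825; V(3,1) = max -> 3.274911
  V(3,2) = exp(-r*dt) * [p*0.000000 + (1-p)*0.000000] = 0.000000; exercise = 0.000000; V(3,2) = max -> 0.000000
  V(3,3) = exp(-r*dt) * [p*0.000000 + (1-p)*0.000000] = 0.000000; exercise = 0.000000; V(3,3) = max -> 0.000000
  V(2,0) = exp(-r*dt) * [p*9.554361 + (1-p)*3.274911] = 6.694341; exercise = 5.996851; V(2,0) = max -> 6.694341
  V(2,1) = exp(-r*dt) * [p*3.274911 + (1-p)*0.000000] = 1.788446; exercise = 0.000000; V(2,1) = max -> 1.788446
  V(2,2) = exp(-r*dt) * [p*0.000000 + (1-p)*0.000000] = 0.000000; exercise = 0.000000; V(2,2) = max -> 0.000000
  V(1,0) = exp(-r*dt) * [p*6.694341 + (1-p)*1.788446] = 4.462223; exercise = 2.855825; V(1,0) = max -> 4.462223
  V(1,1) = exp(-r*dt) * [p*1.788446 + (1-p)*0.000000] = 0.976679; exercise = 0.000000; V(1,1) = max -> 0.976679
  V(0,0) = exp(-r*dt) * [p*4.462223 + (1-p)*0.976679] = 2.877227; exercise = 0.000000; V(0,0) = max -> 2.877227


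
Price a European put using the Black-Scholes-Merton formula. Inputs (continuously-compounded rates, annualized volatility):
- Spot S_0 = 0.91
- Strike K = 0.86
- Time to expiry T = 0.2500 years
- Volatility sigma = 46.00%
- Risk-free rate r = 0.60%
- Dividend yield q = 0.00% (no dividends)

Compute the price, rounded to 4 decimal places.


d1 = (ln(S/K) + (r - q + 0.5*sigma^2) * T) / (sigma * sqrt(T)) = 0.36722700
d2 = d1 - sigma * sqrt(T) = 0.13722700
exp(-rT) = 0.99850112; exp(-qT) = 1.00000000
P = K * exp(-rT) * N(-d2) - S_0 * exp(-qT) * N(-d1)
N(-d1) = 0.35672485; N(-d2) = 0.44542568
P = 0.8600 * 0.99850112 * 0.44542568 - 0.9100 * 1.00000000 * 0.35672485 = 0.0579

Answer: Price = 0.0579


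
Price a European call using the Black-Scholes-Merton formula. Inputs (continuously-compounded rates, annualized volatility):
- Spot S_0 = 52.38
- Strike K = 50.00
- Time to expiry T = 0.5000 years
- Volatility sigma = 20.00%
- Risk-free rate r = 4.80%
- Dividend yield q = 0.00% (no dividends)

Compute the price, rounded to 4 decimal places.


Answer: Price = 4.9816

Derivation:
d1 = (ln(S/K) + (r - q + 0.5*sigma^2) * T) / (sigma * sqrt(T)) = 0.56923392
d2 = d1 - sigma * sqrt(T) = 0.42781257
exp(-rT) = 0.97628571; exp(-qT) = 1.00000000
C = S_0 * exp(-qT) * N(d1) - K * exp(-rT) * N(d2)
N(d1) = 0.71540130; N(d2) = 0.66560621
C = 52.3800 * 1.00000000 * 0.71540130 - 50.0000 * 0.97628571 * 0.66560621 = 4.9816


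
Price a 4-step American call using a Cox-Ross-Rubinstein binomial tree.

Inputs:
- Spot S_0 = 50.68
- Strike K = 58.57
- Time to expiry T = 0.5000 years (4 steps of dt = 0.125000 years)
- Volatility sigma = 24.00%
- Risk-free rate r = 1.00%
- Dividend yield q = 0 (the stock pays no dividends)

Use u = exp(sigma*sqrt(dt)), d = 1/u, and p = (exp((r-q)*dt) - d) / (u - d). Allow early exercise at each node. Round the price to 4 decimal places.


dt = T/N = 0.125000
u = exp(sigma*sqrt(dt)) = 1.088557; d = 1/u = 0.918647
p = (exp((r-q)*dt) - d) / (u - d) = 0.486161
Discount per step: exp(-r*dt) = 0.998751
Stock lattice S(k, i) with i counting down-moves:
  k=0: S(0,0) = 50.6800
  k=1: S(1,0) = 55.1681; S(1,1) = 46.5571
  k=2: S(2,0) = 60.0536; S(2,1) = 50.6800; S(2,2) = 42.7695
  k=3: S(3,0) = 65.3717; S(3,1) = 55.1681; S(3,2) = 46.5571; S(3,3) = 39.2901
  k=4: S(4,0) = 71.1608; S(4,1) = 60.0536; S(4,2) = 50.6800; S(4,3) = 42.7695; S(4,4) = 36.0938
Terminal payoffs V(N, i) = max(S_T - K, 0):
  V(4,0) = 12.590836; V(4,1) = 1.483569; V(4,2) = 0.000000; V(4,3) = 0.000000; V(4,4) = 0.000000
Backward induction: V(k, i) = exp(-r*dt) * [p * V(k+1, i) + (1-p) * V(k+1, i+1)]; then take max(V_cont, immediate exercise) for American.
  V(3,0) = exp(-r*dt) * [p*12.590836 + (1-p)*1.483569] = 6.874890; exercise = 6.801723; V(3,0) = max -> 6.874890
  V(3,1) = exp(-r*dt) * [p*1.483569 + (1-p)*0.000000] = 0.720352; exercise = 0.000000; V(3,1) = max -> 0.720352
  V(3,2) = exp(-r*dt) * [p*0.000000 + (1-p)*0.000000] = 0.000000; exercise = 0.000000; V(3,2) = max -> 0.000000
  V(3,3) = exp(-r*dt) * [p*0.000000 + (1-p)*0.000000] = 0.000000; exercise = 0.000000; V(3,3) = max -> 0.000000
  V(2,0) = exp(-r*dt) * [p*6.874890 + (1-p)*0.720352] = 3.707811; exercise = 1.483569; V(2,0) = max -> 3.707811
  V(2,1) = exp(-r*dt) * [p*0.720352 + (1-p)*0.000000] = 0.349770; exercise = 0.000000; V(2,1) = max -> 0.349770
  V(2,2) = exp(-r*dt) * [p*0.000000 + (1-p)*0.000000] = 0.000000; exercise = 0.000000; V(2,2) = max -> 0.000000
  V(1,0) = exp(-r*dt) * [p*3.707811 + (1-p)*0.349770] = 1.979842; exercise = 0.000000; V(1,0) = max -> 1.979842
  V(1,1) = exp(-r*dt) * [p*0.349770 + (1-p)*0.000000] = 0.169832; exercise = 0.000000; V(1,1) = max -> 0.169832
  V(0,0) = exp(-r*dt) * [p*1.979842 + (1-p)*0.169832] = 1.048477; exercise = 0.000000; V(0,0) = max -> 1.048477

Answer: Price = V(0,0) = 1.0485


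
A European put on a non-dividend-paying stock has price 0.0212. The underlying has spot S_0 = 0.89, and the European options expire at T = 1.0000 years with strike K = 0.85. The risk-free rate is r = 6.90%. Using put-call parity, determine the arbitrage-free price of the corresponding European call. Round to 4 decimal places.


Put-call parity: C - P = S_0 * exp(-qT) - K * exp(-rT).
S_0 * exp(-qT) = 0.8900 * 1.00000000 = 0.89000000
K * exp(-rT) = 0.8500 * 0.93332668 = 0.79332768
C = P + S*exp(-qT) - K*exp(-rT)
C = 0.0212 + 0.89000000 - 0.79332768 = 0.1179

Answer: Call price = 0.1179


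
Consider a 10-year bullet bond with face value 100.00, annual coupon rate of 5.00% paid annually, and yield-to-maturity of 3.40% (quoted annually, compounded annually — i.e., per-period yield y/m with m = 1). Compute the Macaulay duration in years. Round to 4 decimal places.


Coupon per period c = face * coupon_rate / m = 5.000000
Periods per year m = 1; per-period yield y/m = 0.034000
Number of cashflows N = 10
Cashflows (t years, CF_t, discount factor 1/(1+y/m)^(m*t), PV):
  t = 1.0000: CF_t = 5.000000, DF = 0.967118, PV = 4.835590
  t = 2.0000: CF_t = 5.000000, DF = 0.935317, PV = 4.676586
  t = 3.0000: CF_t = 5.000000, DF = 0.904562, PV = 4.522810
  t = 4.0000: CF_t = 5.000000, DF = 0.874818, PV = 4.374091
  t = 5.0000: CF_t = 5.000000, DF = 0.846052, PV = 4.230262
  t = 6.0000: CF_t = 5.000000, DF = 0.818233, PV = 4.091163
  t = 7.0000: CF_t = 5.000000, DF = 0.791327, PV = 3.956637
  t = 8.0000: CF_t = 5.000000, DF = 0.765307, PV = 3.826535
  t = 9.0000: CF_t = 5.000000, DF = 0.740142, PV = 3.700711
  t = 10.0000: CF_t = 105.000000, DF = 0.715805, PV = 75.159505
Price P = sum_t PV_t = 113.373891
Macaulay numerator sum_t t * PV_t:
  t * PV_t at t = 1.0000: 4.835590
  t * PV_t at t = 2.0000: 9.353172
  t * PV_t at t = 3.0000: 13.568431
  t * PV_t at t = 4.0000: 17.496365
  t * PV_t at t = 5.0000: 21.151312
  t * PV_t at t = 6.0000: 24.546977
  t * PV_t at t = 7.0000: 27.696461
  t * PV_t at t = 8.0000: 30.612280
  t * PV_t at t = 9.0000: 33.306398
  t * PV_t at t = 10.0000: 751.595051
Macaulay duration D = (sum_t t * PV_t) / P = 934.162038 / 113.373891 = 8.239658

Answer: Macaulay duration = 8.2397 years


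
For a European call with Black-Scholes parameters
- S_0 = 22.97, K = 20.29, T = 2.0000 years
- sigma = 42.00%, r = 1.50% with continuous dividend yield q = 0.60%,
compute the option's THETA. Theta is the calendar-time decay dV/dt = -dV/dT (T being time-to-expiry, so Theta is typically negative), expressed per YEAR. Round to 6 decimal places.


Answer: Theta = -1.209497

Derivation:
d1 = 0.5361567516; d2 = -0.0578129446
phi(d1) = 0.3455318121; exp(-qT) = 0.9880717129; exp(-rT) = 0.9704455335
Theta = -S*exp(-qT)*phi(d1)*sigma/(2*sqrt(T)) - r*K*exp(-rT)*N(d2) + q*S*exp(-qT)*N(d1)
N(d1) = 0.7040748897; N(d2) = 0.4769488136; sqrt(T) = 1.4142135624
Term 1 = -22.9700 * 0.9880717129 * 0.3455318121 * 0.4200 / (2 * 1.4142135624) = -1.1645061758
Term 2 = -0.0150 * 20.2900 * 0.9704455335 * 0.4769488136 = -0.1408692636
Term 3 = 0.0060 * 22.9700 * 0.9880717129 * 0.7040748897 = 0.0958781328
Theta = -1.1645061758 + (-0.1408692636) + (0.0958781328) = -1.209497


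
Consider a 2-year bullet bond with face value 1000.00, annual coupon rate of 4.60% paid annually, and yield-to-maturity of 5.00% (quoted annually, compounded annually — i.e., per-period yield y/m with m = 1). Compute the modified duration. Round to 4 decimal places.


Coupon per period c = face * coupon_rate / m = 46.000000
Periods per year m = 1; per-period yield y/m = 0.050000
Number of cashflows N = 2
Cashflows (t years, CF_t, discount factor 1/(1+y/m)^(m*t), PV):
  t = 1.0000: CF_t = 46.000000, DF = 0.952381, PV = 43.809524
  t = 2.0000: CF_t = 1046.000000, DF = 0.907029, PV = 948.752834
Price P = sum_t PV_t = 992.562358
First compute Macaulay numerator sum_t t * PV_t:
  t * PV_t at t = 1.0000: 43.809524
  t * PV_t at t = 2.0000: 1897.505669
Macaulay duration D = 1941.315193 / 992.562358 = 1.955862
Modified duration = D / (1 + y/m) = 1.955862 / (1 + 0.050000) = 1.862726

Answer: Modified duration = 1.8627


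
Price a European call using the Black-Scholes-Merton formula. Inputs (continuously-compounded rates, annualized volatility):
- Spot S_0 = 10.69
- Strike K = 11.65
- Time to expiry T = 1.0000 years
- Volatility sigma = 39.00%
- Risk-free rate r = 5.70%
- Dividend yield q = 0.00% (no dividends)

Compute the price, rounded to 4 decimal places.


d1 = (ln(S/K) + (r - q + 0.5*sigma^2) * T) / (sigma * sqrt(T)) = 0.12064755
d2 = d1 - sigma * sqrt(T) = -0.26935245
exp(-rT) = 0.94459407; exp(-qT) = 1.00000000
C = S_0 * exp(-qT) * N(d1) - K * exp(-rT) * N(d2)
N(d1) = 0.54801490; N(d2) = 0.39382924
C = 10.6900 * 1.00000000 * 0.54801490 - 11.6500 * 0.94459407 * 0.39382924 = 1.5244

Answer: Price = 1.5244


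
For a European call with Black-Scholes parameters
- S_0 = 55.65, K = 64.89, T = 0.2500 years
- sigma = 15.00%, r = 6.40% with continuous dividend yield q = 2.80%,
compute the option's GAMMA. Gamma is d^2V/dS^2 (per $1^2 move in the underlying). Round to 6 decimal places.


Answer: Gamma = 0.015890

Derivation:
d1 = -1.8906526788; d2 = -1.9656526788
phi(d1) = 0.0667886376; exp(-qT) = 0.9930244429; exp(-rT) = 0.9841273201
Gamma = exp(-qT) * phi(d1) / (S * sigma * sqrt(T)) = 0.9930244429 * 0.0667886376 / (55.6500 * 0.1500 * 0.5000000000) = 0.015890


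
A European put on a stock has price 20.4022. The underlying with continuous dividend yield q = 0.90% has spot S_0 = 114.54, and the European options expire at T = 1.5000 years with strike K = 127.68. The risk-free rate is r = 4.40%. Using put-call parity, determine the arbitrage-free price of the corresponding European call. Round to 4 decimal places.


Answer: Call price = 13.8811

Derivation:
Put-call parity: C - P = S_0 * exp(-qT) - K * exp(-rT).
S_0 * exp(-qT) = 114.5400 * 0.98659072 = 113.00410065
K * exp(-rT) = 127.6800 * 0.93613086 = 119.52518875
C = P + S*exp(-qT) - K*exp(-rT)
C = 20.4022 + 113.00410065 - 119.52518875 = 13.8811


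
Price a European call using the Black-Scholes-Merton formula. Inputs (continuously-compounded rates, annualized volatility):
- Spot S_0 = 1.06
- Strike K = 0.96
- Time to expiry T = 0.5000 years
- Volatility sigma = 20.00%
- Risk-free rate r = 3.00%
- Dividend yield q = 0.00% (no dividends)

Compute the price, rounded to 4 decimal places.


Answer: Price = 0.1311

Derivation:
d1 = (ln(S/K) + (r - q + 0.5*sigma^2) * T) / (sigma * sqrt(T)) = 0.87745519
d2 = d1 - sigma * sqrt(T) = 0.73603383
exp(-rT) = 0.98511194; exp(-qT) = 1.00000000
C = S_0 * exp(-qT) * N(d1) - K * exp(-rT) * N(d2)
N(d1) = 0.80988028; N(d2) = 0.76914495
C = 1.0600 * 1.00000000 * 0.80988028 - 0.9600 * 0.98511194 * 0.76914495 = 0.1311


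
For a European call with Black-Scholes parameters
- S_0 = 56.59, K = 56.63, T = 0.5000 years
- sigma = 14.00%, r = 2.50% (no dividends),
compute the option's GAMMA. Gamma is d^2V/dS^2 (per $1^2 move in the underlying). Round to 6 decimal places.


Answer: Gamma = 0.070207

Derivation:
d1 = 0.1686289163; d2 = 0.0696339669
phi(d1) = 0.3933103088; exp(-qT) = 1.0000000000; exp(-rT) = 0.9875778005
Gamma = exp(-qT) * phi(d1) / (S * sigma * sqrt(T)) = 1.0000000000 * 0.3933103088 / (56.5900 * 0.1400 * 0.7071067812) = 0.070207


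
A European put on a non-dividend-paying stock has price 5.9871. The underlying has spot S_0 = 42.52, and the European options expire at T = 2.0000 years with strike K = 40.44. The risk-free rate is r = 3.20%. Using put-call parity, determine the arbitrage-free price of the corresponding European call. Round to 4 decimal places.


Answer: Call price = 10.5742

Derivation:
Put-call parity: C - P = S_0 * exp(-qT) - K * exp(-rT).
S_0 * exp(-qT) = 42.5200 * 1.00000000 = 42.52000000
K * exp(-rT) = 40.4400 * 0.93800500 = 37.93292218
C = P + S*exp(-qT) - K*exp(-rT)
C = 5.9871 + 42.52000000 - 37.93292218 = 10.5742
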